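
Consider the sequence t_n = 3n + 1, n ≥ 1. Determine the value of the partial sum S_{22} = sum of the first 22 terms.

Over n = 1..22: Σn = 253.
Total = (3)·253 + (1)·22 = 781.

781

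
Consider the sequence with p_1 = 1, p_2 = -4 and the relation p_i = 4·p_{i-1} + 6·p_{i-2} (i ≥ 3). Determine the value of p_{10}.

-1168192

Step forward from the initial values:
p_3 = -10; p_4 = -64; p_5 = -316; p_6 = -1648; p_7 = -8488; p_8 = -43840; p_9 = -226288; p_{10} = -1168192.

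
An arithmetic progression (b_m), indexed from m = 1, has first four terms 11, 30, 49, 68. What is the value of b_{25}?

Common difference d = 19.
b_m = 11 + (m - 1)·19.
b_{25} = 11 + 24·19 = 467.

467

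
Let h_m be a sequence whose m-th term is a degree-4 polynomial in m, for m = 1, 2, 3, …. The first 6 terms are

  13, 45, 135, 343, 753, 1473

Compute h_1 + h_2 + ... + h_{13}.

93041

1st diffs: 32, 90, 208, 410, 720.
2nd diffs: 58, 118, 202, 310.
3rd diffs: 60, 84, 108.
4th diffs: 24, 24 (constant).
Newton forward-difference form: h_m = 13 + 32·C(m-1,1) + 58·C(m-1,2) + 60·C(m-1,3) + 24·C(m-1,4).
Continuing: …, 2635, 4395, 6933, 10453, …, h_{13} = 29305.
Summing m = 1..13 (13 terms) gives 93041.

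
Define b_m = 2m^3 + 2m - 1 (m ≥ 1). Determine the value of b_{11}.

2683

b_{11} = 2·11^3 + 2·11 - 1 = 2683.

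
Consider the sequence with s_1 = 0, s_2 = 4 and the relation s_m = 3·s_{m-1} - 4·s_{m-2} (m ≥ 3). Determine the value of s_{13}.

s_3 = 12  s_4 = 20  s_5 = 12  …  s_{10} = 340  s_{11} = 2508  s_{12} = 6164  s_{13} = 8460.

8460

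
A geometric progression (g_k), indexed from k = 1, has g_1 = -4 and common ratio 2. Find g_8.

-512

g_k = (-4)·2^(k-1).
g_8 = (-4)·2^7 = -512.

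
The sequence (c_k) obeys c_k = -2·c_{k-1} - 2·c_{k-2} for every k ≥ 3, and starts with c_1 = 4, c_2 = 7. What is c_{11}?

-352

c_3 = -22  c_4 = 30  c_5 = -16  c_6 = -28  c_7 = 88  c_8 = -120  c_9 = 64  c_{10} = 112  c_{11} = -352.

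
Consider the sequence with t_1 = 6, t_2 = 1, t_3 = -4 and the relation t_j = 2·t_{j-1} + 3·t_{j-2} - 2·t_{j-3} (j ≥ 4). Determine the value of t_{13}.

-193152

Applying the relation repeatedly:
t_4 = -17  t_5 = -48  t_6 = -139  t_7 = -388  t_8 = -1097  t_9 = -3080  t_{10} = -8675  t_{11} = -24396  t_{12} = -68657  t_{13} = -193152.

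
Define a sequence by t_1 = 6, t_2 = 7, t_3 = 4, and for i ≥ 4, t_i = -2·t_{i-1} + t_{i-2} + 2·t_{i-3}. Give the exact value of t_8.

Step forward from the initial values:
t_4 = 11;  t_5 = -4;  t_6 = 27;  t_7 = -36;  t_8 = 91.

91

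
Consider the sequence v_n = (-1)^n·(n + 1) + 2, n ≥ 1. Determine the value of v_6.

(-1)^6 = 1; n + 1 at n=6 is 7; so v_6 = 9.

9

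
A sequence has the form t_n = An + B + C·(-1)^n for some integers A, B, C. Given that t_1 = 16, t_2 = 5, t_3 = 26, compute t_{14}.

At n = 1, 2, 3: A + B - C = 16; 2A + B + C = 5; 3A + B - C = 26.
Subtracting the first from the second: A + 2C = -11.
Subtracting the second from the third: A - 2C = 21.
Solving: C = -8, A = 5, then B = 3.
So t_n = 5·n + 3 + (-8)·(-1)^n; at n=14 this is 65.

65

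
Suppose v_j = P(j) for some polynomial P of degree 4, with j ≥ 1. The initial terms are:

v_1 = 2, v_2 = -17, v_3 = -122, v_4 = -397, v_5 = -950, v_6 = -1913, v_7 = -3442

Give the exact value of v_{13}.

1st diffs: -19, -105, -275, -553, -963, -1529.
2nd diffs: -86, -170, -278, -410, -566.
3rd diffs: -84, -108, -132, -156.
4th diffs: -24, -24, -24 (constant).
So v_j = -j^4 - 4j^3 + 6j^2 + 6j - 5.
Evaluating at j = 13 gives v_{13} = -36262.

-36262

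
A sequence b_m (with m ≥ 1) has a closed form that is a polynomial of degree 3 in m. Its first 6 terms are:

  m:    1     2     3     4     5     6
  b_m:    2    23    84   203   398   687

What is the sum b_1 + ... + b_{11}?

1st diffs: 21, 61, 119, 195, 289.
2nd diffs: 40, 58, 76, 94.
3rd diffs: 18, 18, 18 (constant).
Newton forward-difference form: b_m = 2 + 21·C(m-1,1) + 40·C(m-1,2) + 18·C(m-1,3).
Continuing: …, 1088, 1619, 2298, 3143, …, b_{11} = 4172.
Summing m = 1..11 (11 terms) gives 13717.

13717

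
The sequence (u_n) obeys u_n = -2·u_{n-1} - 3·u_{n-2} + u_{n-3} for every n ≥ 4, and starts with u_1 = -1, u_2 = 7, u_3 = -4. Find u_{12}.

Step forward from the initial values:
u_4 = -14  u_5 = 47  u_6 = -56  u_7 = -43  u_8 = 301  u_9 = -529  u_{10} = 112  u_{11} = 1664  u_{12} = -4193.

-4193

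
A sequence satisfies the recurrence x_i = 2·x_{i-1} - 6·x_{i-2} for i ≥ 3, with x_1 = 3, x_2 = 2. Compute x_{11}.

x_3 = -14;  x_4 = -40;  x_5 = 4;  x_6 = 248;  x_7 = 472;  x_8 = -544;  x_9 = -3920;  x_{10} = -4576;  x_{11} = 14368.

14368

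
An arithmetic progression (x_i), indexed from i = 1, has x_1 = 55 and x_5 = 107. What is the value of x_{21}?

315

Common difference d = (107 - 55) / (5 - 1) = 13.
x_i = 55 + (i - 1)·13.
x_{21} = 55 + 20·13 = 315.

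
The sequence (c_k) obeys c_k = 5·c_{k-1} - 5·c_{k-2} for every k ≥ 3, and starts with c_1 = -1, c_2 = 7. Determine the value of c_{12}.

c_3 = 40;  c_4 = 165;  c_5 = 625;  c_6 = 2300;  c_7 = 8375;  c_8 = 30375;  c_9 = 110000;  c_{10} = 398125;  c_{11} = 1440625;  c_{12} = 5212500.

5212500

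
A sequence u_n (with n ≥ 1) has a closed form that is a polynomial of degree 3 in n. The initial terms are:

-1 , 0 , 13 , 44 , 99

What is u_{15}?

1st diffs: 1, 13, 31, 55.
2nd diffs: 12, 18, 24.
3rd diffs: 6, 6 (constant).
Newton forward-difference form: u_n = -1 + 1·C(n-1,1) + 12·C(n-1,2) + 6·C(n-1,3).
At n = 15: n-1 = 14, so u_{15} = -1 + 14 + 1092 + 2184 = 3289.

3289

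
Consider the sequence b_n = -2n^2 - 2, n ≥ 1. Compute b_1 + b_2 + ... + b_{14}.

-2058

Over n = 1..14: Σn = 105, Σn² = 1015.
Total = (-2)·1015 + (-2)·14 = -2058.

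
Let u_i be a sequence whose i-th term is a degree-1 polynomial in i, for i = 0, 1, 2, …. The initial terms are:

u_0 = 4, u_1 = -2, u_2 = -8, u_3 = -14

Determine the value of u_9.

1st diffs: -6, -6, -6 (constant).
So u_i = -6i + 4.
Evaluating at i = 9 gives u_9 = -50.

-50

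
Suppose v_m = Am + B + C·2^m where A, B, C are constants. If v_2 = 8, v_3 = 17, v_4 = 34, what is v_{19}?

At m = 2, 3, 4: 2A + B + 4C = 8; 3A + B + 8C = 17; 4A + B + 16C = 34.
Subtracting the first from the second: A + 4C = 9.
Subtracting the second from the third: A + 8C = 17.
Solving: C = 2, A = 1, then B = -2.
Therefore v_{19} = 19 + (-2) + 2·524288 = 1048593.

1048593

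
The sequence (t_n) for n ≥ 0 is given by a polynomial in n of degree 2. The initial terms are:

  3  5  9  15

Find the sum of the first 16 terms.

1408

1st diffs: 2, 4, 6.
2nd diffs: 2, 2 (constant).
So t_n = n^2 + n + 3.
Continuing: …, 23, 33, 45, 59, …, t_{15} = 243.
Summing n = 0..15 (16 terms) gives 1408.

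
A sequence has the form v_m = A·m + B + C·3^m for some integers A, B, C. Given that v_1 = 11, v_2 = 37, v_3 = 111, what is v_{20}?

13947137641

Plug in m = 1, 2, 3: A + B + 3C = 11; 2A + B + 9C = 37; 3A + B + 27C = 111.
Subtracting the first from the second: A + 6C = 26.
Subtracting the second from the third: A + 18C = 74.
Solving: C = 4, A = 2, then B = -3.
So v_m = 2·m + (-3) + 4·3^m; at m=20 this is 13947137641.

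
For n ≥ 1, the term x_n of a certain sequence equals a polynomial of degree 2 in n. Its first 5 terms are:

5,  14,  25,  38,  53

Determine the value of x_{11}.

1st diffs: 9, 11, 13, 15.
2nd diffs: 2, 2, 2 (constant).
So x_n = n^2 + 6n - 2.
Evaluating at n = 11 gives x_{11} = 185.

185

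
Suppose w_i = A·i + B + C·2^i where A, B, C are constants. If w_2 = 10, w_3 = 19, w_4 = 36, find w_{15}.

65551

Write the equations: 2A + B + 4C = 10; 3A + B + 8C = 19; 4A + B + 16C = 36.
Subtracting the first from the second: A + 4C = 9.
Subtracting the second from the third: A + 8C = 17.
Solving: C = 2, A = 1, then B = 0.
Therefore w_{15} = 15 + 0 + 2·32768 = 65551.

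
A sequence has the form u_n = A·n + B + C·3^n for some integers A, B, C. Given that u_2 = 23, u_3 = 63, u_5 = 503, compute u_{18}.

At n = 2, 3, 5: 2A + B + 9C = 23; 3A + B + 27C = 63; 5A + B + 243C = 503.
Subtracting the first from the second: A + 18C = 40.
Subtracting the second from the third: 2A + 216C = 440.
Solving: C = 2, A = 4, then B = -3.
Hence u_{18} = 4·18 + (-3) + 2·387420489 = 774841047.

774841047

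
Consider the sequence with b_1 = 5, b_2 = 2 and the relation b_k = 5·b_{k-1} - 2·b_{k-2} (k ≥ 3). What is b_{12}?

Iterate the recurrence:
b_3 = 0  b_4 = -4  b_5 = -20  b_6 = -92  b_7 = -420  b_8 = -1916  b_9 = -8740  b_{10} = -39868  b_{11} = -181860  b_{12} = -829564.

-829564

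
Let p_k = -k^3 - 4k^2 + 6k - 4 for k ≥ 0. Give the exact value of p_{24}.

p_{24} = -1·24^3 - 4·24^2 + 6·24 - 4 = -15988.

-15988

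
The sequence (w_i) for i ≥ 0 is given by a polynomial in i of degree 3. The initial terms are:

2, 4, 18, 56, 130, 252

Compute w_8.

1st diffs: 2, 14, 38, 74, 122.
2nd diffs: 12, 24, 36, 48.
3rd diffs: 12, 12, 12 (constant).
Newton forward-difference form: w_i = 2 + 2·C(i,1) + 12·C(i,2) + 12·C(i,3).
At i = 8: i = 8, so w_8 = 2 + 16 + 336 + 672 = 1026.

1026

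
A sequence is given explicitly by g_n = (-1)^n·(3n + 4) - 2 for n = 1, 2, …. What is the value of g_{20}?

62

(-1)^20 = 1; 3n + 4 at n=20 is 64; so g_{20} = 62.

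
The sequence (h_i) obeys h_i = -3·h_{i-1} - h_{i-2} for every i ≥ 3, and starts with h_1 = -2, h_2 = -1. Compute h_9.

h_3 = 5, h_4 = -14, h_5 = 37, h_6 = -97, h_7 = 254, h_8 = -665, h_9 = 1741.

1741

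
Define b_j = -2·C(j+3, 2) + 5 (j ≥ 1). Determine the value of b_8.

C(11, 2) = 55, so b_8 = -105.

-105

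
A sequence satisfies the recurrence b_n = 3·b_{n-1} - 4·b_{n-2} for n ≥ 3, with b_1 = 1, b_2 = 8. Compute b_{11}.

Compute successive terms:
b_3 = 20; b_4 = 28; b_5 = 4; b_6 = -100; b_7 = -316; b_8 = -548; b_9 = -380; b_{10} = 1052; b_{11} = 4676.

4676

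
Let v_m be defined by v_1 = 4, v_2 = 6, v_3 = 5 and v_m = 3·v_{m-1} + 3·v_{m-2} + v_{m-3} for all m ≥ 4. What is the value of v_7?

Step forward from the initial values:
v_4 = 37  v_5 = 132  v_6 = 512  v_7 = 1969.

1969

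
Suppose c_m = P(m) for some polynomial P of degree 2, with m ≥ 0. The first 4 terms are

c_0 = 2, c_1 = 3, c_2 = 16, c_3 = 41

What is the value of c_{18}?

1856

1st diffs: 1, 13, 25.
2nd diffs: 12, 12 (constant).
So c_m = 6m^2 - 5m + 2.
Evaluating at m = 18 gives c_{18} = 1856.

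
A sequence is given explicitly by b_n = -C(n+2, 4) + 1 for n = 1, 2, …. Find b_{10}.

-494

C(12, 4) = 495, so b_{10} = -494.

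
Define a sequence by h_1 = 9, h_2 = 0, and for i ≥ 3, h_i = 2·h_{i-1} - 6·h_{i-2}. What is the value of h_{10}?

h_3 = -54  h_4 = -108  h_5 = 108  h_6 = 864  h_7 = 1080  h_8 = -3024  h_9 = -12528  h_{10} = -6912.

-6912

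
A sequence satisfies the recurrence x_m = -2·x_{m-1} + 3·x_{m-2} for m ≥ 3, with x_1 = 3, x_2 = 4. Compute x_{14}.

Compute successive terms:
x_3 = 1, x_4 = 10, x_5 = -17, …, x_{11} = -14759, x_{12} = 44290, x_{13} = -132857, x_{14} = 398584.
(Characteristic roots are 1 and -3.)

398584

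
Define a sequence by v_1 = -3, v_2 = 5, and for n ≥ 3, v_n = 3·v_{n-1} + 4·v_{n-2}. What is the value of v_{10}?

104861

Iterate the recurrence:
v_3 = 3;  v_4 = 29;  v_5 = 99;  v_6 = 413;  v_7 = 1635;  v_8 = 6557;  v_9 = 26211;  v_{10} = 104861.
(Characteristic roots are 4 and -1.)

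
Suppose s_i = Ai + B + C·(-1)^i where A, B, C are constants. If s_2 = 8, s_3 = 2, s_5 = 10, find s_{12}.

48

Plug in i = 2, 3, 5: 2A + B + C = 8; 3A + B - C = 2; 5A + B - C = 10.
Subtracting the first from the second: A - 2C = -6.
Subtracting the second from the third: 2A = 8.
Solving: C = 5, A = 4, then B = -5.
Therefore s_{12} = 48 + (-5) + 5·1 = 48.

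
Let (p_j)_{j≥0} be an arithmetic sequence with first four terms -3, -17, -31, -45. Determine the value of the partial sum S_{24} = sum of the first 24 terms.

-3936

Common difference d = -14.
p_j = -3 + (j - 0)·(-14).
p_{23} = -325; S = 24·(-3 + (-325))/2 = -3936.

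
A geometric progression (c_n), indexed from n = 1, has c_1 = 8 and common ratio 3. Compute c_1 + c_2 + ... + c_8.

c_n = 8·3^(n-1).
S = 8·(3^8 - 1)/(3 - 1) = 8·(6561 - 1)/(2) = 26240.

26240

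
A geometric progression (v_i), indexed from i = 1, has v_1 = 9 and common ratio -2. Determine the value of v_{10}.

v_i = 9·(-2)^(i-1).
v_{10} = 9·(-2)^9 = -4608.

-4608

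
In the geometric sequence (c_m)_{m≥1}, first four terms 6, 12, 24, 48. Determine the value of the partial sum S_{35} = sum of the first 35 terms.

206158430202

Common ratio r = 2.
c_m = 6·2^(m-1).
S = 6·(2^35 - 1)/(2 - 1) = 6·(34359738368 - 1)/(1) = 206158430202.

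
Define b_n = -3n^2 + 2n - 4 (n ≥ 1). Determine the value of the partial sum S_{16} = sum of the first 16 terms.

Over n = 1..16: Σn = 136, Σn² = 1496.
Total = (-3)·1496 + (2)·136 + (-4)·16 = -4280.

-4280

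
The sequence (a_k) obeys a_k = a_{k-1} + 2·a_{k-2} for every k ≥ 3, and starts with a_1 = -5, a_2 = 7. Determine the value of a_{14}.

5467

a_3 = -3, a_4 = 11, a_5 = 5, …, a_{11} = 677, a_{12} = 1371, a_{13} = 2725, a_{14} = 5467.
(Characteristic roots are 2 and -1.)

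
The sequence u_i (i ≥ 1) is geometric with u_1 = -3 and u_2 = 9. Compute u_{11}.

-177147

Common ratio r = -3.
u_i = (-3)·(-3)^(i-1).
u_{11} = (-3)·(-3)^10 = -177147.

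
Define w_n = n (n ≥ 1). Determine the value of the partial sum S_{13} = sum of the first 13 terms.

Over n = 1..13: Σn = 91.
Total = (1)·91 = 91.

91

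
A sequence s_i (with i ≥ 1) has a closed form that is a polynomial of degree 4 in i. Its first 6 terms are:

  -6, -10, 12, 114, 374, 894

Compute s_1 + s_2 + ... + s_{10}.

20268

1st diffs: -4, 22, 102, 260, 520.
2nd diffs: 26, 80, 158, 260.
3rd diffs: 54, 78, 102.
4th diffs: 24, 24 (constant).
So s_i = i^4 - i^3 - 6i^2 + 6i - 6.
Continuing: 1800, 3242, 5394, 8454.
Summing i = 1..10 (10 terms) gives 20268.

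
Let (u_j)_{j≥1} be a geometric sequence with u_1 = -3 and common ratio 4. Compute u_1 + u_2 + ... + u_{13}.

u_j = (-3)·4^(j-1).
S = (-3)·(4^13 - 1)/(4 - 1) = (-3)·(67108864 - 1)/(3) = -67108863.

-67108863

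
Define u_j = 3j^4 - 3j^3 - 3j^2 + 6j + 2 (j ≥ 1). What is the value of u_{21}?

554465

u_{21} = 3·21^4 - 3·21^3 - 3·21^2 + 6·21 + 2 = 554465.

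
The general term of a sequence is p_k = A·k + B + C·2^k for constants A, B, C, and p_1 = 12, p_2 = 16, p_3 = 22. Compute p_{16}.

65576

Plug in k = 1, 2, 3: A + B + 2C = 12; 2A + B + 4C = 16; 3A + B + 8C = 22.
Subtracting the first from the second: A + 2C = 4.
Subtracting the second from the third: A + 4C = 6.
Solving: C = 1, A = 2, then B = 8.
Hence p_{16} = 2·16 + 8 + 1·65536 = 65576.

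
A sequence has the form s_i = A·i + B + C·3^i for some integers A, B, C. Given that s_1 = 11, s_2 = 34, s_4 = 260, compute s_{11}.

Write the equations: A + B + 3C = 11; 2A + B + 9C = 34; 4A + B + 81C = 260.
Subtracting the first from the second: A + 6C = 23.
Subtracting the second from the third: 2A + 72C = 226.
Solving: C = 3, A = 5, then B = -3.
Hence s_{11} = 5·11 + (-3) + 3·177147 = 531493.

531493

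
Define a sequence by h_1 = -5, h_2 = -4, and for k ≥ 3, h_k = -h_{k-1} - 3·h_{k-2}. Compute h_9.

Applying the relation repeatedly:
h_3 = 19; h_4 = -7; h_5 = -50; h_6 = 71; h_7 = 79; h_8 = -292; h_9 = 55.

55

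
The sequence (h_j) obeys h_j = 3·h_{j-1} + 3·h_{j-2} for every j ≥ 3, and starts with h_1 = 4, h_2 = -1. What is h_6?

369

Applying the relation repeatedly:
h_3 = 9;  h_4 = 24;  h_5 = 99;  h_6 = 369.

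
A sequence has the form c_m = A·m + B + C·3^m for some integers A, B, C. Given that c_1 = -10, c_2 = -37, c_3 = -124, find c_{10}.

The three given values yield: A + B + 3C = -10; 2A + B + 9C = -37; 3A + B + 27C = -124.
Subtracting the first from the second: A + 6C = -27.
Subtracting the second from the third: A + 18C = -87.
Solving: C = -5, A = 3, then B = 2.
Therefore c_{10} = 30 + 2 + (-5)·59049 = -295213.

-295213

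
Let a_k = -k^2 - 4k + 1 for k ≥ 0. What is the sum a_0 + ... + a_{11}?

Over k = 0..11: Σk = 66, Σk² = 506.
Total = (-1)·506 + (-4)·66 + (1)·12 = -758.

-758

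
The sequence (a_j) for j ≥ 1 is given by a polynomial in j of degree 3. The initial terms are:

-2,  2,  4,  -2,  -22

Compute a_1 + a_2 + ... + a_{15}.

-8710

1st diffs: 4, 2, -6, -20.
2nd diffs: -2, -8, -14.
3rd diffs: -6, -6 (constant).
Newton forward-difference form: a_j = -2 + 4·C(j-1,1) + (-2)·C(j-1,2) + (-6)·C(j-1,3).
Continuing: …, -62, -128, -226, -362, …, a_{15} = -2312.
Summing j = 1..15 (15 terms) gives -8710.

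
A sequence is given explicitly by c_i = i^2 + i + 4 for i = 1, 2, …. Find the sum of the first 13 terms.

962

Over i = 1..13: Σi = 91, Σi² = 819.
Total = (1)·819 + (1)·91 + (4)·13 = 962.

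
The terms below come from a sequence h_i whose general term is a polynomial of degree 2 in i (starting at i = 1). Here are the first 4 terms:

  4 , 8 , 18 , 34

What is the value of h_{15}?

606

1st diffs: 4, 10, 16.
2nd diffs: 6, 6 (constant).
So h_i = 3i^2 - 5i + 6.
Evaluating at i = 15 gives h_{15} = 606.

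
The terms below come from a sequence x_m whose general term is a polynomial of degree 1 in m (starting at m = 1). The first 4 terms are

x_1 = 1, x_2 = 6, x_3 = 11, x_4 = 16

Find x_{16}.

76

1st diffs: 5, 5, 5 (constant).
So x_m = 5m - 4.
Evaluating at m = 16 gives x_{16} = 76.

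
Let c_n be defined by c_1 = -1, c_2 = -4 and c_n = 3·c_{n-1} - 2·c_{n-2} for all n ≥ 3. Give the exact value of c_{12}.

-6142

Iterate the recurrence:
c_3 = -10; c_4 = -22; c_5 = -46; c_6 = -94; c_7 = -190; c_8 = -382; c_9 = -766; c_{10} = -1534; c_{11} = -3070; c_{12} = -6142.
(Characteristic roots are 2 and 1.)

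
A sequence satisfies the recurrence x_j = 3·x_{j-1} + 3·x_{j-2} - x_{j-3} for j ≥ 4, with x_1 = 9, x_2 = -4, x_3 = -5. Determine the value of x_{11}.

Step forward from the initial values:
x_4 = -36, x_5 = -119, x_6 = -460, x_7 = -1701, x_8 = -6364, x_9 = -23735, x_{10} = -88596, x_{11} = -330629.

-330629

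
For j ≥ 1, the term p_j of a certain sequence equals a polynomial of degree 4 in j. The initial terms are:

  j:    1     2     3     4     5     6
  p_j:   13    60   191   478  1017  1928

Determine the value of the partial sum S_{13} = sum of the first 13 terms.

1st diffs: 47, 131, 287, 539, 911.
2nd diffs: 84, 156, 252, 372.
3rd diffs: 72, 96, 120.
4th diffs: 24, 24 (constant).
Newton forward-difference form: p_j = 13 + 47·C(j-1,1) + 84·C(j-1,2) + 72·C(j-1,3) + 24·C(j-1,4).
Continuing: …, 3355, 5466, 8453, 12532, …, p_{13} = 33841.
Summing j = 1..13 (13 terms) gives 110227.

110227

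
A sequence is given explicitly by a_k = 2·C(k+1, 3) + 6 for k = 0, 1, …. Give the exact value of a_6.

76

C(7, 3) = 35, so a_6 = 76.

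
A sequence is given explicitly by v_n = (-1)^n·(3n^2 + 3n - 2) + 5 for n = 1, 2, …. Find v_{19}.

(-1)^19 = -1; 3n^2 + 3n - 2 at n=19 is 1138; so v_{19} = -1133.

-1133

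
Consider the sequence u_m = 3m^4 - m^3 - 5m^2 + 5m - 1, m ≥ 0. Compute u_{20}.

u_{20} = 3·20^4 - 1·20^3 - 5·20^2 + 5·20 - 1 = 470099.

470099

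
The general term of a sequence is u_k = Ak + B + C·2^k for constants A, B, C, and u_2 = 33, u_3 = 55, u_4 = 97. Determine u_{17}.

655403

At k = 2, 3, 4: 2A + B + 4C = 33; 3A + B + 8C = 55; 4A + B + 16C = 97.
Subtracting the first from the second: A + 4C = 22.
Subtracting the second from the third: A + 8C = 42.
Solving: C = 5, A = 2, then B = 9.
Hence u_{17} = 2·17 + 9 + 5·131072 = 655403.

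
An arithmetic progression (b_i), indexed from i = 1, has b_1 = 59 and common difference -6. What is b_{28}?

b_i = 59 + (i - 1)·(-6).
b_{28} = 59 + 27·(-6) = -103.

-103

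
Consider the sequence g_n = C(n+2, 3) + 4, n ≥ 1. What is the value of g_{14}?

C(16, 3) = 560, so g_{14} = 564.

564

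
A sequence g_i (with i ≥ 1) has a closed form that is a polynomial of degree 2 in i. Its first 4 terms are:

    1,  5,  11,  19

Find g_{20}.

1st diffs: 4, 6, 8.
2nd diffs: 2, 2 (constant).
Newton forward-difference form: g_i = 1 + 4·C(i-1,1) + 2·C(i-1,2).
At i = 20: i-1 = 19, so g_{20} = 1 + 76 + 342 = 419.

419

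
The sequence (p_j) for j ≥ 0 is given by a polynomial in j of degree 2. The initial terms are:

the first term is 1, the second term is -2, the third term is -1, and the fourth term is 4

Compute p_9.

1st diffs: -3, 1, 5.
2nd diffs: 4, 4 (constant).
So p_j = 2j^2 - 5j + 1.
Evaluating at j = 9 gives p_9 = 118.

118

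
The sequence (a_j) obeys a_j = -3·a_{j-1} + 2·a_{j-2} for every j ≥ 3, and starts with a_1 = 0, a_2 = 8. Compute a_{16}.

a_3 = -24, a_4 = 88, a_5 = -312, …, a_{13} = -8082360, a_{14} = 28785752, a_{15} = -102521976, a_{16} = 365137432.

365137432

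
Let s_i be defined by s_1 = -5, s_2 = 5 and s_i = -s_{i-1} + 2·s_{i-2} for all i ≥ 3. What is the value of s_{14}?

Compute successive terms:
s_3 = -15  s_4 = 25  s_5 = -55  …  s_{11} = -3415  s_{12} = 6825  s_{13} = -13655  s_{14} = 27305.
(Characteristic roots are 1 and -2.)

27305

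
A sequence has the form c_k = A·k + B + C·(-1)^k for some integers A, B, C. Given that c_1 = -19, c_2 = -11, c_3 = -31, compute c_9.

-67

The three given values yield: A + B - C = -19; 2A + B + C = -11; 3A + B - C = -31.
Subtracting the first from the second: A + 2C = 8.
Subtracting the second from the third: A - 2C = -20.
Solving: C = 7, A = -6, then B = -6.
Hence c_9 = -6·9 + (-6) + 7·(-1) = -67.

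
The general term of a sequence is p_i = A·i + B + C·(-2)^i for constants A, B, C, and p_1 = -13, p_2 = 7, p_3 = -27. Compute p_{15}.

At i = 1, 2, 3: A + B - 2C = -13; 2A + B + 4C = 7; 3A + B - 8C = -27.
Subtracting the first from the second: A + 6C = 20.
Subtracting the second from the third: A - 12C = -34.
Solving: C = 3, A = 2, then B = -9.
So p_i = 2·i + (-9) + 3·(-2)^i; at i=15 this is -98283.

-98283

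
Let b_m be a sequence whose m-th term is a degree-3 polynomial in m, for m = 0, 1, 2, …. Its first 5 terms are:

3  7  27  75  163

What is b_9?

1st diffs: 4, 20, 48, 88.
2nd diffs: 16, 28, 40.
3rd diffs: 12, 12 (constant).
Newton forward-difference form: b_m = 3 + 4·C(m,1) + 16·C(m,2) + 12·C(m,3).
At m = 9: m = 9, so b_9 = 3 + 36 + 576 + 1008 = 1623.

1623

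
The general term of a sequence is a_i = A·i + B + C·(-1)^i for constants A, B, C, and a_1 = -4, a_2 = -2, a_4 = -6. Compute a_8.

At i = 1, 2, 4: A + B - C = -4; 2A + B + C = -2; 4A + B + C = -6.
Subtracting the first from the second: A + 2C = 2.
Subtracting the second from the third: 2A = -4.
Solving: C = 2, A = -2, then B = 0.
Hence a_8 = -2·8 + 0 + 2·1 = -14.

-14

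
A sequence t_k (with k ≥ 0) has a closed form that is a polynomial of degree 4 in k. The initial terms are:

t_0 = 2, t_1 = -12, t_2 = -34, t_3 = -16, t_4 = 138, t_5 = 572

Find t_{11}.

1st diffs: -14, -22, 18, 154, 434.
2nd diffs: -8, 40, 136, 280.
3rd diffs: 48, 96, 144.
4th diffs: 48, 48 (constant).
So t_k = 2k^4 - 4k^3 - 6k^2 - 6k + 2.
Evaluating at k = 11 gives t_{11} = 23168.

23168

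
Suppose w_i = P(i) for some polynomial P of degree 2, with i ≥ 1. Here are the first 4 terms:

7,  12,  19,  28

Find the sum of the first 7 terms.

224

1st diffs: 5, 7, 9.
2nd diffs: 2, 2 (constant).
So w_i = i^2 + 2i + 4.
Continuing: 39, 52, 67.
Summing i = 1..7 (7 terms) gives 224.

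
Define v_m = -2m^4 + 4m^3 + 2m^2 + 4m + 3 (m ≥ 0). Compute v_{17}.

-146741

v_{17} = -2·17^4 + 4·17^3 + 2·17^2 + 4·17 + 3 = -146741.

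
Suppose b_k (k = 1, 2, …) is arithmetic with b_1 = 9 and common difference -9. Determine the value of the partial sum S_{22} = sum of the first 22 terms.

b_k = 9 + (k - 1)·(-9).
b_{22} = -180; S = 22·(9 + (-180))/2 = -1881.

-1881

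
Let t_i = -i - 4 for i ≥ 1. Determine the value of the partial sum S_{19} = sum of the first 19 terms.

-266

Over i = 1..19: Σi = 190.
Total = (-1)·190 + (-4)·19 = -266.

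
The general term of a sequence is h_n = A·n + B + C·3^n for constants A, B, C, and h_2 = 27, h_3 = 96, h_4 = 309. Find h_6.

2895

At n = 2, 3, 4: 2A + B + 9C = 27; 3A + B + 27C = 96; 4A + B + 81C = 309.
Subtracting the first from the second: A + 18C = 69.
Subtracting the second from the third: A + 54C = 213.
Solving: C = 4, A = -3, then B = -3.
Hence h_6 = -3·6 + (-3) + 4·729 = 2895.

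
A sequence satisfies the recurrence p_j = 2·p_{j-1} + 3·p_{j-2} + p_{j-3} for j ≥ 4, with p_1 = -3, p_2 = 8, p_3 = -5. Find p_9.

Iterate the recurrence:
p_4 = 11  p_5 = 15  p_6 = 58  p_7 = 172  p_8 = 533  p_9 = 1640.

1640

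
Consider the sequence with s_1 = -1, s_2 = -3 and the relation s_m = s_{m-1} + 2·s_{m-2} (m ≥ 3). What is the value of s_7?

-85

Applying the relation repeatedly:
s_3 = -5, s_4 = -11, s_5 = -21, s_6 = -43, s_7 = -85.
(Characteristic roots are 2 and -1.)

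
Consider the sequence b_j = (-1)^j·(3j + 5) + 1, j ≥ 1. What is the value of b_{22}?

(-1)^22 = 1; 3j + 5 at j=22 is 71; so b_{22} = 72.

72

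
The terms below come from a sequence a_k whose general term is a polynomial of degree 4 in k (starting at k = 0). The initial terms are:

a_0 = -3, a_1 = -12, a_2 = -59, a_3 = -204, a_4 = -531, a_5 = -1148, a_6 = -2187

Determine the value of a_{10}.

1st diffs: -9, -47, -145, -327, -617, -1039.
2nd diffs: -38, -98, -182, -290, -422.
3rd diffs: -60, -84, -108, -132.
4th diffs: -24, -24, -24 (constant).
So a_k = -k^4 - 4k^3 - 4k - 3.
Evaluating at k = 10 gives a_{10} = -14043.

-14043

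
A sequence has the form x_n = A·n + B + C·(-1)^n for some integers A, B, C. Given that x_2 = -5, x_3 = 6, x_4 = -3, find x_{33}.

36

Write the equations: 2A + B + C = -5; 3A + B - C = 6; 4A + B + C = -3.
Subtracting the first from the second: A - 2C = 11.
Subtracting the second from the third: A + 2C = -9.
Solving: C = -5, A = 1, then B = -2.
Therefore x_{33} = 33 + (-2) + (-5)·(-1) = 36.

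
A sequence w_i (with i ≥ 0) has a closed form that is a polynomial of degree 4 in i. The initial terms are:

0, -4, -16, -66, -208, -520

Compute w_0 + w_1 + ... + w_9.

-13488

1st diffs: -4, -12, -50, -142, -312.
2nd diffs: -8, -38, -92, -170.
3rd diffs: -30, -54, -78.
4th diffs: -24, -24 (constant).
Newton forward-difference form: w_i = (-4)·C(i,1) + (-8)·C(i,2) + (-30)·C(i,3) + (-24)·C(i,4).
Continuing: -1104, -2086, -3616, -5868.
Summing i = 0..9 (10 terms) gives -13488.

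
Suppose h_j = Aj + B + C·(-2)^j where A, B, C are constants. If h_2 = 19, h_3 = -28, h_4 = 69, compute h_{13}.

At j = 2, 3, 4: 2A + B + 4C = 19; 3A + B - 8C = -28; 4A + B + 16C = 69.
Subtracting the first from the second: A - 12C = -47.
Subtracting the second from the third: A + 24C = 97.
Solving: C = 4, A = 1, then B = 1.
Hence h_{13} = 1·13 + 1 + 4·(-8192) = -32754.

-32754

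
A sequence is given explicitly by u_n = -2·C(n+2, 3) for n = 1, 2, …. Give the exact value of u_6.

C(8, 3) = 56, so u_6 = -112.

-112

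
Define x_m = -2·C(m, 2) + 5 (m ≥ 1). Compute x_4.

C(4, 2) = 6, so x_4 = -7.

-7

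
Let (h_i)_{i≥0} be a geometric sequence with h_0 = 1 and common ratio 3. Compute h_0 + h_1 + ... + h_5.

h_i = 1·3^(i-0).
S = 1·(3^6 - 1)/(3 - 1) = 1·(729 - 1)/(2) = 364.

364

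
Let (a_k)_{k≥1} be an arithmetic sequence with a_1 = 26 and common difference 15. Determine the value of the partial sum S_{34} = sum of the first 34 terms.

9299

a_k = 26 + (k - 1)·15.
a_{34} = 521; S = 34·(26 + 521)/2 = 9299.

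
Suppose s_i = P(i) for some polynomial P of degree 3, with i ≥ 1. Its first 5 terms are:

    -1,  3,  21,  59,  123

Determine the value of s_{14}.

2859

1st diffs: 4, 18, 38, 64.
2nd diffs: 14, 20, 26.
3rd diffs: 6, 6 (constant).
Newton forward-difference form: s_i = -1 + 4·C(i-1,1) + 14·C(i-1,2) + 6·C(i-1,3).
At i = 14: i-1 = 13, so s_{14} = -1 + 52 + 1092 + 1716 = 2859.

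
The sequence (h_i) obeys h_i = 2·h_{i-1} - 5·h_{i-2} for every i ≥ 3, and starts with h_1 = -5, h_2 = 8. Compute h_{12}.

Compute successive terms:
h_3 = 41;  h_4 = 42;  h_5 = -121;  h_6 = -452;  h_7 = -299;  h_8 = 1662;  h_9 = 4819;  h_{10} = 1328;  h_{11} = -21439;  h_{12} = -49518.

-49518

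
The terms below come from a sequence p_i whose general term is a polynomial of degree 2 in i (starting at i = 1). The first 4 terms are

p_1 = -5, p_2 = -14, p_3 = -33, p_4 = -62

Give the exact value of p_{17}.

-1349

1st diffs: -9, -19, -29.
2nd diffs: -10, -10 (constant).
So p_i = -5i^2 + 6i - 6.
Evaluating at i = 17 gives p_{17} = -1349.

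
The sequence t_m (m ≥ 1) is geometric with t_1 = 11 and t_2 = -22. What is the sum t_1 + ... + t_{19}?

Common ratio r = -2.
t_m = 11·(-2)^(m-1).
S = 11·((-2)^19 - 1)/(-2 - 1) = 11·(-524288 - 1)/(-3) = 1922393.

1922393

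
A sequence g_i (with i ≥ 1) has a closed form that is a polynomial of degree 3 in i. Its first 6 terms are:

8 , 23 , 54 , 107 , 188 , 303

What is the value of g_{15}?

3858

1st diffs: 15, 31, 53, 81, 115.
2nd diffs: 16, 22, 28, 34.
3rd diffs: 6, 6, 6 (constant).
So g_i = i^3 + 2i^2 + 2i + 3.
Evaluating at i = 15 gives g_{15} = 3858.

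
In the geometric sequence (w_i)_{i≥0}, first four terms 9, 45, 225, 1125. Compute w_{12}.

2197265625

Common ratio r = 5.
w_i = 9·5^(i-0).
w_{12} = 9·5^12 = 2197265625.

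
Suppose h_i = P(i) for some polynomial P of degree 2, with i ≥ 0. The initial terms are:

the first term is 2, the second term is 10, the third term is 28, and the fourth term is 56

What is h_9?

1st diffs: 8, 18, 28.
2nd diffs: 10, 10 (constant).
So h_i = 5i^2 + 3i + 2.
Evaluating at i = 9 gives h_9 = 434.

434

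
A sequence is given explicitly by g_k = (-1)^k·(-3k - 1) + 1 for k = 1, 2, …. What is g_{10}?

(-1)^10 = 1; -3k - 1 at k=10 is -31; so g_{10} = -30.

-30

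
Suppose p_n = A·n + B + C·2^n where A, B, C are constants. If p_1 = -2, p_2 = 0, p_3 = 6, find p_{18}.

524248

The three given values yield: A + B + 2C = -2; 2A + B + 4C = 0; 3A + B + 8C = 6.
Subtracting the first from the second: A + 2C = 2.
Subtracting the second from the third: A + 4C = 6.
Solving: C = 2, A = -2, then B = -4.
Hence p_{18} = -2·18 + (-4) + 2·262144 = 524248.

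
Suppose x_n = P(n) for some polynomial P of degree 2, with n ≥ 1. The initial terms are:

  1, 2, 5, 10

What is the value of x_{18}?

290

1st diffs: 1, 3, 5.
2nd diffs: 2, 2 (constant).
Newton forward-difference form: x_n = 1 + 1·C(n-1,1) + 2·C(n-1,2).
At n = 18: n-1 = 17, so x_{18} = 1 + 17 + 272 = 290.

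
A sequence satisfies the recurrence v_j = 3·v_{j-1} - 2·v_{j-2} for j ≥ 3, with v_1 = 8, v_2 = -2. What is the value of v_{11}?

Iterate the recurrence:
v_3 = -22  v_4 = -62  v_5 = -142  v_6 = -302  v_7 = -622  v_8 = -1262  v_9 = -2542  v_{10} = -5102  v_{11} = -10222.
(Characteristic roots are 2 and 1.)

-10222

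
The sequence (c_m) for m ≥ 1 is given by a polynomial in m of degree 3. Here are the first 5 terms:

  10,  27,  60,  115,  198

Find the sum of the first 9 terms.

1st diffs: 17, 33, 55, 83.
2nd diffs: 16, 22, 28.
3rd diffs: 6, 6 (constant).
Newton forward-difference form: c_m = 10 + 17·C(m-1,1) + 16·C(m-1,2) + 6·C(m-1,3).
Continuing: 315, 472, 675, 930.
Summing m = 1..9 (9 terms) gives 2802.

2802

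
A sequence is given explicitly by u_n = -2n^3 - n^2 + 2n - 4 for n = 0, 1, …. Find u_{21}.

-18925

u_{21} = -2·21^3 - 1·21^2 + 2·21 - 4 = -18925.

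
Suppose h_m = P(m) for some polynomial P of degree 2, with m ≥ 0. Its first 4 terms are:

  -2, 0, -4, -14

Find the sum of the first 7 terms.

1st diffs: 2, -4, -10.
2nd diffs: -6, -6 (constant).
Newton forward-difference form: h_m = -2 + 2·C(m,1) + (-6)·C(m,2).
Continuing: -30, -52, -80.
Summing m = 0..6 (7 terms) gives -182.

-182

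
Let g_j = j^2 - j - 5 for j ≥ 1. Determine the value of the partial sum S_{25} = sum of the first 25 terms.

Over j = 1..25: Σj = 325, Σj² = 5525.
Total = (1)·5525 + (-1)·325 + (-5)·25 = 5075.

5075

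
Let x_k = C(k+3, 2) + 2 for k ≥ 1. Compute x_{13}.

C(16, 2) = 120, so x_{13} = 122.

122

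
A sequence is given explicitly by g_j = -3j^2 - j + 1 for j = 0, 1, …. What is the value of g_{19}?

g_{19} = -3·19^2 - 1·19 + 1 = -1101.

-1101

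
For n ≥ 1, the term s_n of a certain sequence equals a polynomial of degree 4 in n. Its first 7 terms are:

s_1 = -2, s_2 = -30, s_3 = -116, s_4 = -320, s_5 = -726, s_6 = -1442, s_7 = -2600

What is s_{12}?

1st diffs: -28, -86, -204, -406, -716, -1158.
2nd diffs: -58, -118, -202, -310, -442.
3rd diffs: -60, -84, -108, -132.
4th diffs: -24, -24, -24 (constant).
Newton forward-difference form: s_n = -2 + (-28)·C(n-1,1) + (-58)·C(n-1,2) + (-60)·C(n-1,3) + (-24)·C(n-1,4).
At n = 12: n-1 = 11, so s_{12} = -2 - 308 - 3190 - 9900 - 7920 = -21320.

-21320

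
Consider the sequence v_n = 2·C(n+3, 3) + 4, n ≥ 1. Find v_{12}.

C(15, 3) = 455, so v_{12} = 914.

914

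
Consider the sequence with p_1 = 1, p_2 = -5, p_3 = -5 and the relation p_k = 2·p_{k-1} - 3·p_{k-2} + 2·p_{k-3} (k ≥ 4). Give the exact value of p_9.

19

Compute successive terms:
p_4 = 7  p_5 = 19  p_6 = 7  p_7 = -29  p_8 = -41  p_9 = 19.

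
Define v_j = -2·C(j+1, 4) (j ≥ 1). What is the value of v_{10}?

-660

C(11, 4) = 330, so v_{10} = -660.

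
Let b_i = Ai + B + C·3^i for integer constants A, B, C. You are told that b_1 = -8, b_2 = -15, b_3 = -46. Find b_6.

Plug in i = 1, 2, 3: A + B + 3C = -8; 2A + B + 9C = -15; 3A + B + 27C = -46.
Subtracting the first from the second: A + 6C = -7.
Subtracting the second from the third: A + 18C = -31.
Solving: C = -2, A = 5, then B = -7.
So b_i = 5·i + (-7) + (-2)·3^i; at i=6 this is -1435.

-1435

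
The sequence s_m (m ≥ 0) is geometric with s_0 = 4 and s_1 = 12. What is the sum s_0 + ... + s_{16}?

258280324

Common ratio r = 3.
s_m = 4·3^(m-0).
S = 4·(3^17 - 1)/(3 - 1) = 4·(129140163 - 1)/(2) = 258280324.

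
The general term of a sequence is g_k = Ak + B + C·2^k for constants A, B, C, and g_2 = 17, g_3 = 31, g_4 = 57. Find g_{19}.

Plug in k = 2, 3, 4: 2A + B + 4C = 17; 3A + B + 8C = 31; 4A + B + 16C = 57.
Subtracting the first from the second: A + 4C = 14.
Subtracting the second from the third: A + 8C = 26.
Solving: C = 3, A = 2, then B = 1.
Therefore g_{19} = 38 + 1 + 3·524288 = 1572903.

1572903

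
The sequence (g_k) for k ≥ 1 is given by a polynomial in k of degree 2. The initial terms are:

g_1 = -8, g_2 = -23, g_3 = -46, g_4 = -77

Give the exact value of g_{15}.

-946

1st diffs: -15, -23, -31.
2nd diffs: -8, -8 (constant).
Newton forward-difference form: g_k = -8 + (-15)·C(k-1,1) + (-8)·C(k-1,2).
At k = 15: k-1 = 14, so g_{15} = -8 - 210 - 728 = -946.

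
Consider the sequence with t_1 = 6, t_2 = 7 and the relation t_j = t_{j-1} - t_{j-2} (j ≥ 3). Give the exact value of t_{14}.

Applying the relation repeatedly:
t_3 = 1, t_4 = -6, t_5 = -7, …, t_{11} = -7, t_{12} = -1, t_{13} = 6, t_{14} = 7.

7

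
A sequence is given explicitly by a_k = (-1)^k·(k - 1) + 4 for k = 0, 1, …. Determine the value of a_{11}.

(-1)^11 = -1; k - 1 at k=11 is 10; so a_{11} = -6.

-6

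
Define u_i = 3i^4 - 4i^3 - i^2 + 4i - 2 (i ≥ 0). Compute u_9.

16720

u_9 = 3·9^4 - 4·9^3 - 1·9^2 + 4·9 - 2 = 16720.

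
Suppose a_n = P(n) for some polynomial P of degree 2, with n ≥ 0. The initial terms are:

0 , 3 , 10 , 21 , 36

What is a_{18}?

666

1st diffs: 3, 7, 11, 15.
2nd diffs: 4, 4, 4 (constant).
Newton forward-difference form: a_n = 3·C(n,1) + 4·C(n,2).
At n = 18: n = 18, so a_{18} = 54 + 612 = 666.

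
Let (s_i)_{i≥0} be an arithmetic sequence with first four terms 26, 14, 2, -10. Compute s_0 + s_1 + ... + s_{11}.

Common difference d = -12.
s_i = 26 + (i - 0)·(-12).
s_{11} = -106; S = 12·(26 + (-106))/2 = -480.

-480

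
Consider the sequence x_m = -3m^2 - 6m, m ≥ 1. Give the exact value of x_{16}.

x_{16} = -3·16^2 - 6·16 = -864.

-864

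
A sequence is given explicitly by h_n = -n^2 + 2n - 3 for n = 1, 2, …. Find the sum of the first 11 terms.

Over n = 1..11: Σn = 66, Σn² = 506.
Total = (-1)·506 + (2)·66 + (-3)·11 = -407.

-407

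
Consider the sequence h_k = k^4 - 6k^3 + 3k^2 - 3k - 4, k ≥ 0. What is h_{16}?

h_{16} = 1·16^4 - 6·16^3 + 3·16^2 - 3·16 - 4 = 41676.

41676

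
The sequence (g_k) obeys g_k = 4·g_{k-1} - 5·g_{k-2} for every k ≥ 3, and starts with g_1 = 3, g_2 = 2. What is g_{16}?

-24478

Compute successive terms:
g_3 = -7;  g_4 = -38;  g_5 = -117;  …;  g_{13} = 76443;  g_{14} = 136762;  g_{15} = 164833;  g_{16} = -24478.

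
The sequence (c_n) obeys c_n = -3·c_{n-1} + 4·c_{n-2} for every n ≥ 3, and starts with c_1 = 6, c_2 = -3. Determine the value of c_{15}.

483183825

Step forward from the initial values:
c_3 = 33;  c_4 = -111;  c_5 = 465;  …;  c_{12} = -7549743;  c_{13} = 30198993;  c_{14} = -120795951;  c_{15} = 483183825.
(Characteristic roots are 1 and -4.)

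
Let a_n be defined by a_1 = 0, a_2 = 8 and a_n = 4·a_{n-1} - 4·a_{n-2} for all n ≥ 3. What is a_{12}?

90112

Applying the relation repeatedly:
a_3 = 32, a_4 = 96, a_5 = 256, a_6 = 640, a_7 = 1536, a_8 = 3584, a_9 = 8192, a_{10} = 18432, a_{11} = 40960, a_{12} = 90112.
(Characteristic roots are 2 and 2.)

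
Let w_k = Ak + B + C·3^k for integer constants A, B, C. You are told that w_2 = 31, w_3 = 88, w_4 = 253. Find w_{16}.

Plug in k = 2, 3, 4: 2A + B + 9C = 31; 3A + B + 27C = 88; 4A + B + 81C = 253.
Subtracting the first from the second: A + 18C = 57.
Subtracting the second from the third: A + 54C = 165.
Solving: C = 3, A = 3, then B = -2.
So w_k = 3·k + (-2) + 3·3^k; at k=16 this is 129140209.

129140209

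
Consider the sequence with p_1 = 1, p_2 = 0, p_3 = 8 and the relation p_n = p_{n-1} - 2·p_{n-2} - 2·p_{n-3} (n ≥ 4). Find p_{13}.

Step forward from the initial values:
p_4 = 6  p_5 = -10  p_6 = -38  p_7 = -30  p_8 = 66  p_9 = 202  p_{10} = 130  p_{11} = -406  p_{12} = -1070  p_{13} = -518.

-518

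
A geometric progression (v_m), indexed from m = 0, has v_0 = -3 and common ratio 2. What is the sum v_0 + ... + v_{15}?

-196605

v_m = (-3)·2^(m-0).
S = (-3)·(2^16 - 1)/(2 - 1) = (-3)·(65536 - 1)/(1) = -196605.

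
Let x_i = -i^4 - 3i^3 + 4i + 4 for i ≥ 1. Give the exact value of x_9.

-8708

x_9 = -1·9^4 - 3·9^3 + 4·9 + 4 = -8708.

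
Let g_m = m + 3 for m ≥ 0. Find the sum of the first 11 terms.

Over m = 0..10: Σm = 55.
Total = (1)·55 + (3)·11 = 88.

88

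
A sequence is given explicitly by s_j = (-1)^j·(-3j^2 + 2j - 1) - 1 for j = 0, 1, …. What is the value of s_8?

(-1)^8 = 1; -3j^2 + 2j - 1 at j=8 is -177; so s_8 = -178.

-178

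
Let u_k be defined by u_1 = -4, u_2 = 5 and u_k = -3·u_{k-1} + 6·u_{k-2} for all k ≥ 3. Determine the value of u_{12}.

Step forward from the initial values:
u_3 = -39; u_4 = 147; u_5 = -675; u_6 = 2907; u_7 = -12771; u_8 = 55755; u_9 = -243891; u_{10} = 1066203; u_{11} = -4661955; u_{12} = 20383083.

20383083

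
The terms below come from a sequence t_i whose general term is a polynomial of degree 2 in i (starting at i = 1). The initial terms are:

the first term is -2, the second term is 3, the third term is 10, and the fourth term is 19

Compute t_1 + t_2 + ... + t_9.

330

1st diffs: 5, 7, 9.
2nd diffs: 2, 2 (constant).
So t_i = i^2 + 2i - 5.
Continuing: …, 30, 43, 58, 75, …, t_9 = 94.
Summing i = 1..9 (9 terms) gives 330.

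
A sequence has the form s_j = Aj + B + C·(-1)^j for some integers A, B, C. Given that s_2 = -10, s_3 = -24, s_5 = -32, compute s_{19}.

-88

The three given values yield: 2A + B + C = -10; 3A + B - C = -24; 5A + B - C = -32.
Subtracting the first from the second: A - 2C = -14.
Subtracting the second from the third: 2A = -8.
Solving: C = 5, A = -4, then B = -7.
Therefore s_{19} = -76 + (-7) + 5·(-1) = -88.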